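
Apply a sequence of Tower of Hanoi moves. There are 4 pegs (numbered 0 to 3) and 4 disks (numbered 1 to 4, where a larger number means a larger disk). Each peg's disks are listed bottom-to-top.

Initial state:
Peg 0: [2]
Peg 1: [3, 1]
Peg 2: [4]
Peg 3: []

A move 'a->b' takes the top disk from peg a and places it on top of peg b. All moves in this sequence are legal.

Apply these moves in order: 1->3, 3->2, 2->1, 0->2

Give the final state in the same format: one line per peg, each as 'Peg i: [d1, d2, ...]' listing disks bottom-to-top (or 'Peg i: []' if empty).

Answer: Peg 0: []
Peg 1: [3, 1]
Peg 2: [4, 2]
Peg 3: []

Derivation:
After move 1 (1->3):
Peg 0: [2]
Peg 1: [3]
Peg 2: [4]
Peg 3: [1]

After move 2 (3->2):
Peg 0: [2]
Peg 1: [3]
Peg 2: [4, 1]
Peg 3: []

After move 3 (2->1):
Peg 0: [2]
Peg 1: [3, 1]
Peg 2: [4]
Peg 3: []

After move 4 (0->2):
Peg 0: []
Peg 1: [3, 1]
Peg 2: [4, 2]
Peg 3: []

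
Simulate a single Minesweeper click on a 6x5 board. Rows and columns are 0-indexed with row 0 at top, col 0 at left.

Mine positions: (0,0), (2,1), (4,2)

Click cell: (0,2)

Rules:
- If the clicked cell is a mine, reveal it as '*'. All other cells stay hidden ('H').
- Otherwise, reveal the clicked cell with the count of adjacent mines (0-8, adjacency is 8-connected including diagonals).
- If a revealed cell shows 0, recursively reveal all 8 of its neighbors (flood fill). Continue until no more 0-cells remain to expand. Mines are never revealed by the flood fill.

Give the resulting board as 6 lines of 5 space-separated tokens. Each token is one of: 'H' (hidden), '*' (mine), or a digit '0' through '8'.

H 1 0 0 0
H 2 1 0 0
H H 1 0 0
H H 2 1 0
H H H 1 0
H H H 1 0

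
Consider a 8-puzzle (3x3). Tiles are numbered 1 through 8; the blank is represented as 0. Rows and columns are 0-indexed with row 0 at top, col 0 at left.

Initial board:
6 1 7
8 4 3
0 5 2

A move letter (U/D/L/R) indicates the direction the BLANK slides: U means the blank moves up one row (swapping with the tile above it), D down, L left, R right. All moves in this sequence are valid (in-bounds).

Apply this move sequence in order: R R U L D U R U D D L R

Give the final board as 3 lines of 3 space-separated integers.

After move 1 (R):
6 1 7
8 4 3
5 0 2

After move 2 (R):
6 1 7
8 4 3
5 2 0

After move 3 (U):
6 1 7
8 4 0
5 2 3

After move 4 (L):
6 1 7
8 0 4
5 2 3

After move 5 (D):
6 1 7
8 2 4
5 0 3

After move 6 (U):
6 1 7
8 0 4
5 2 3

After move 7 (R):
6 1 7
8 4 0
5 2 3

After move 8 (U):
6 1 0
8 4 7
5 2 3

After move 9 (D):
6 1 7
8 4 0
5 2 3

After move 10 (D):
6 1 7
8 4 3
5 2 0

After move 11 (L):
6 1 7
8 4 3
5 0 2

After move 12 (R):
6 1 7
8 4 3
5 2 0

Answer: 6 1 7
8 4 3
5 2 0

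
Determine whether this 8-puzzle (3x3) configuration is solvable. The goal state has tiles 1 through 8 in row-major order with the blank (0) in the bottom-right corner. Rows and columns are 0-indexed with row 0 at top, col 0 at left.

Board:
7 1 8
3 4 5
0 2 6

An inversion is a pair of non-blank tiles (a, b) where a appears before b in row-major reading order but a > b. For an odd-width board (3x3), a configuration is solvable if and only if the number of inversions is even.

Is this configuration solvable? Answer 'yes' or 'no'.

Inversions (pairs i<j in row-major order where tile[i] > tile[j] > 0): 14
14 is even, so the puzzle is solvable.

Answer: yes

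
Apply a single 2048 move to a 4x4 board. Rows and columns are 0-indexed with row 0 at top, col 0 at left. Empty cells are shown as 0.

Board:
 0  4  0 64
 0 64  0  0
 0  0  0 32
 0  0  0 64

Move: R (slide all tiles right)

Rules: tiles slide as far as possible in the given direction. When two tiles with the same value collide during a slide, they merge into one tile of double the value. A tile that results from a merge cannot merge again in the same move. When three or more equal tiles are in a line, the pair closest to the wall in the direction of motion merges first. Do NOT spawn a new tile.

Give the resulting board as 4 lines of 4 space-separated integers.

Slide right:
row 0: [0, 4, 0, 64] -> [0, 0, 4, 64]
row 1: [0, 64, 0, 0] -> [0, 0, 0, 64]
row 2: [0, 0, 0, 32] -> [0, 0, 0, 32]
row 3: [0, 0, 0, 64] -> [0, 0, 0, 64]

Answer:  0  0  4 64
 0  0  0 64
 0  0  0 32
 0  0  0 64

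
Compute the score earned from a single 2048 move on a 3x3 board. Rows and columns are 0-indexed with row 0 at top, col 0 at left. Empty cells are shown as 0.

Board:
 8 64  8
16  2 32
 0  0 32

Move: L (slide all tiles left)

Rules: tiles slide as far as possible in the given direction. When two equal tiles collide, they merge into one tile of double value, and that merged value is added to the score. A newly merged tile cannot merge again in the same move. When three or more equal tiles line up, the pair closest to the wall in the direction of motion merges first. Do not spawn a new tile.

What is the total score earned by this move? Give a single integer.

Answer: 0

Derivation:
Slide left:
row 0: [8, 64, 8] -> [8, 64, 8]  score +0 (running 0)
row 1: [16, 2, 32] -> [16, 2, 32]  score +0 (running 0)
row 2: [0, 0, 32] -> [32, 0, 0]  score +0 (running 0)
Board after move:
 8 64  8
16  2 32
32  0  0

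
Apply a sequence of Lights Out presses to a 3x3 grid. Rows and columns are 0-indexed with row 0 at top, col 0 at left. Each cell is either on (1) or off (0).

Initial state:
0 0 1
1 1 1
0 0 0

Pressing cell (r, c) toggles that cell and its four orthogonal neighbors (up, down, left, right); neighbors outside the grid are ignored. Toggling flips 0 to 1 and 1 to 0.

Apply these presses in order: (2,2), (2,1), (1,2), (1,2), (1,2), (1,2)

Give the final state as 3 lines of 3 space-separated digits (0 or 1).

Answer: 0 0 1
1 0 0
1 0 0

Derivation:
After press 1 at (2,2):
0 0 1
1 1 0
0 1 1

After press 2 at (2,1):
0 0 1
1 0 0
1 0 0

After press 3 at (1,2):
0 0 0
1 1 1
1 0 1

After press 4 at (1,2):
0 0 1
1 0 0
1 0 0

After press 5 at (1,2):
0 0 0
1 1 1
1 0 1

After press 6 at (1,2):
0 0 1
1 0 0
1 0 0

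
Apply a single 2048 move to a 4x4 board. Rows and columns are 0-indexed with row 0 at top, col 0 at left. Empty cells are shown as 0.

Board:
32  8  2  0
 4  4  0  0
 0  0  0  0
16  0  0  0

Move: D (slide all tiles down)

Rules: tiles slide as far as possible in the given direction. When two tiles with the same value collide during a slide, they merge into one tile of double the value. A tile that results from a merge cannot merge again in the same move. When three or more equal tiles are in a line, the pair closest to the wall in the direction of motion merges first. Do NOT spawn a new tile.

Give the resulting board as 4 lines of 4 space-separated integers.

Slide down:
col 0: [32, 4, 0, 16] -> [0, 32, 4, 16]
col 1: [8, 4, 0, 0] -> [0, 0, 8, 4]
col 2: [2, 0, 0, 0] -> [0, 0, 0, 2]
col 3: [0, 0, 0, 0] -> [0, 0, 0, 0]

Answer:  0  0  0  0
32  0  0  0
 4  8  0  0
16  4  2  0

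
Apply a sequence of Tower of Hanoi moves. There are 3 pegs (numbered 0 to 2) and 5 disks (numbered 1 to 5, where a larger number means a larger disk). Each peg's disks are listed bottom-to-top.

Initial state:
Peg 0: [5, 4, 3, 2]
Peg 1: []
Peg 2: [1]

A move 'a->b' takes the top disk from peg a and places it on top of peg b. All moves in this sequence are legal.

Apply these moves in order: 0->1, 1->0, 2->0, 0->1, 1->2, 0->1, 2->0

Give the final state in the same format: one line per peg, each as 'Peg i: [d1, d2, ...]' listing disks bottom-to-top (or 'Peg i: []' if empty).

After move 1 (0->1):
Peg 0: [5, 4, 3]
Peg 1: [2]
Peg 2: [1]

After move 2 (1->0):
Peg 0: [5, 4, 3, 2]
Peg 1: []
Peg 2: [1]

After move 3 (2->0):
Peg 0: [5, 4, 3, 2, 1]
Peg 1: []
Peg 2: []

After move 4 (0->1):
Peg 0: [5, 4, 3, 2]
Peg 1: [1]
Peg 2: []

After move 5 (1->2):
Peg 0: [5, 4, 3, 2]
Peg 1: []
Peg 2: [1]

After move 6 (0->1):
Peg 0: [5, 4, 3]
Peg 1: [2]
Peg 2: [1]

After move 7 (2->0):
Peg 0: [5, 4, 3, 1]
Peg 1: [2]
Peg 2: []

Answer: Peg 0: [5, 4, 3, 1]
Peg 1: [2]
Peg 2: []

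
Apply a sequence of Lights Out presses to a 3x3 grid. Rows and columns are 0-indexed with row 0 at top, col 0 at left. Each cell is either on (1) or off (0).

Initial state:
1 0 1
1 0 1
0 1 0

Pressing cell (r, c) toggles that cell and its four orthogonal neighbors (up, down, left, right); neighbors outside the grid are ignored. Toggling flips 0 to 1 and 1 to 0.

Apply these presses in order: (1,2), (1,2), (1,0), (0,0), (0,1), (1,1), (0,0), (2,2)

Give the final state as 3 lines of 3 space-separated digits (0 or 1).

After press 1 at (1,2):
1 0 0
1 1 0
0 1 1

After press 2 at (1,2):
1 0 1
1 0 1
0 1 0

After press 3 at (1,0):
0 0 1
0 1 1
1 1 0

After press 4 at (0,0):
1 1 1
1 1 1
1 1 0

After press 5 at (0,1):
0 0 0
1 0 1
1 1 0

After press 6 at (1,1):
0 1 0
0 1 0
1 0 0

After press 7 at (0,0):
1 0 0
1 1 0
1 0 0

After press 8 at (2,2):
1 0 0
1 1 1
1 1 1

Answer: 1 0 0
1 1 1
1 1 1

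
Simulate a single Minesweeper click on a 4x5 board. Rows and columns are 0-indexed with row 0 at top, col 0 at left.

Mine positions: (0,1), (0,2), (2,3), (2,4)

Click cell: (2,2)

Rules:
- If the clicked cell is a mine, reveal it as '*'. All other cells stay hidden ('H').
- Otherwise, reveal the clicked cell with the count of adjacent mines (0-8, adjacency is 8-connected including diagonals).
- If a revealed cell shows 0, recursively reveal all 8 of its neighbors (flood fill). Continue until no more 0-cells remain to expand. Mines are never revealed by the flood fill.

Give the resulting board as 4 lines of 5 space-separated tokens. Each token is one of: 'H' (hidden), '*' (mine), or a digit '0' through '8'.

H H H H H
H H H H H
H H 1 H H
H H H H H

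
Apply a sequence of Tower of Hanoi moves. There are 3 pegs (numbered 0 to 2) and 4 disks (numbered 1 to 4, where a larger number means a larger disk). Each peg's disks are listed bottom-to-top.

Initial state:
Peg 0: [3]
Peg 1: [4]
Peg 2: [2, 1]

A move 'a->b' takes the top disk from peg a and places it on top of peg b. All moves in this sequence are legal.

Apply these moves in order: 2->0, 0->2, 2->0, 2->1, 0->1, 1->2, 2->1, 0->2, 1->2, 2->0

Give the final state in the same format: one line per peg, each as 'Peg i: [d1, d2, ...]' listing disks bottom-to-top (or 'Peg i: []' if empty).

Answer: Peg 0: [1]
Peg 1: [4, 2]
Peg 2: [3]

Derivation:
After move 1 (2->0):
Peg 0: [3, 1]
Peg 1: [4]
Peg 2: [2]

After move 2 (0->2):
Peg 0: [3]
Peg 1: [4]
Peg 2: [2, 1]

After move 3 (2->0):
Peg 0: [3, 1]
Peg 1: [4]
Peg 2: [2]

After move 4 (2->1):
Peg 0: [3, 1]
Peg 1: [4, 2]
Peg 2: []

After move 5 (0->1):
Peg 0: [3]
Peg 1: [4, 2, 1]
Peg 2: []

After move 6 (1->2):
Peg 0: [3]
Peg 1: [4, 2]
Peg 2: [1]

After move 7 (2->1):
Peg 0: [3]
Peg 1: [4, 2, 1]
Peg 2: []

After move 8 (0->2):
Peg 0: []
Peg 1: [4, 2, 1]
Peg 2: [3]

After move 9 (1->2):
Peg 0: []
Peg 1: [4, 2]
Peg 2: [3, 1]

After move 10 (2->0):
Peg 0: [1]
Peg 1: [4, 2]
Peg 2: [3]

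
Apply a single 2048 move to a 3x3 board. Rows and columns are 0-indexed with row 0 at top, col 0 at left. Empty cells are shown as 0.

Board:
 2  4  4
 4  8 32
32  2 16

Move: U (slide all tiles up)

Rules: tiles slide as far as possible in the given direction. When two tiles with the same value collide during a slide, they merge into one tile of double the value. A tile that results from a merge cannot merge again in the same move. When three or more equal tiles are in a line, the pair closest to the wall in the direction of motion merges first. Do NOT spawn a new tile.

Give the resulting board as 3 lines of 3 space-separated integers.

Slide up:
col 0: [2, 4, 32] -> [2, 4, 32]
col 1: [4, 8, 2] -> [4, 8, 2]
col 2: [4, 32, 16] -> [4, 32, 16]

Answer:  2  4  4
 4  8 32
32  2 16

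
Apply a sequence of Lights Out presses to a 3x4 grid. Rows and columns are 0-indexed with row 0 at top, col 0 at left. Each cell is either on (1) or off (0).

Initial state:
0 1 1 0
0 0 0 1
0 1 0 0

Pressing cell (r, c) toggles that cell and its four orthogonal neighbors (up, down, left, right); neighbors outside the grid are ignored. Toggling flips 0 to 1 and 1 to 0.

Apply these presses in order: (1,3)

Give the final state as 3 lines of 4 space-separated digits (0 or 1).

Answer: 0 1 1 1
0 0 1 0
0 1 0 1

Derivation:
After press 1 at (1,3):
0 1 1 1
0 0 1 0
0 1 0 1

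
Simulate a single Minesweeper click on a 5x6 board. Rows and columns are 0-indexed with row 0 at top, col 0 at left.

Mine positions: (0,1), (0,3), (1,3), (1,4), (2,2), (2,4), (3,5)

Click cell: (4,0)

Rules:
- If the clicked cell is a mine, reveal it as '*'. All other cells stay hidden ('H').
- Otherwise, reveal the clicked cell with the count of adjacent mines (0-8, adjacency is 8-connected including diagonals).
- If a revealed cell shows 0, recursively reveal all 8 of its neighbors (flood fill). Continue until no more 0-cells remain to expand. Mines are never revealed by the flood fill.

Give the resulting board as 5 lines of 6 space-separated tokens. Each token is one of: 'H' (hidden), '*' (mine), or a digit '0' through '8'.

H H H H H H
1 2 H H H H
0 1 H H H H
0 1 1 2 2 H
0 0 0 0 1 H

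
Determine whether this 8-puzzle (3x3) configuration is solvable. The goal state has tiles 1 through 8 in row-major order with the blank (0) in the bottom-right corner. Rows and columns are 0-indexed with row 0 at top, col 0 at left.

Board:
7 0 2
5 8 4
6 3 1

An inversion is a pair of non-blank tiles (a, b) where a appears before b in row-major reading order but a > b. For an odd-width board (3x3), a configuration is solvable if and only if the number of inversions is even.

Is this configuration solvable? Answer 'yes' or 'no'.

Inversions (pairs i<j in row-major order where tile[i] > tile[j] > 0): 19
19 is odd, so the puzzle is not solvable.

Answer: no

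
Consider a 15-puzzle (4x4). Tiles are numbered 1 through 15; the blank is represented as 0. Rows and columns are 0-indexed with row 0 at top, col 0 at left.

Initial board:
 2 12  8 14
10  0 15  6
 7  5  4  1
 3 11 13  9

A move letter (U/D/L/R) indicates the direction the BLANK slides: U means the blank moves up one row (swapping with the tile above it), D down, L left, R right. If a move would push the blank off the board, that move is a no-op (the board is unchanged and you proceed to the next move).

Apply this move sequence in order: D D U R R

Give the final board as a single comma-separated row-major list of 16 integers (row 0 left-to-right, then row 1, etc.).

After move 1 (D):
 2 12  8 14
10  5 15  6
 7  0  4  1
 3 11 13  9

After move 2 (D):
 2 12  8 14
10  5 15  6
 7 11  4  1
 3  0 13  9

After move 3 (U):
 2 12  8 14
10  5 15  6
 7  0  4  1
 3 11 13  9

After move 4 (R):
 2 12  8 14
10  5 15  6
 7  4  0  1
 3 11 13  9

After move 5 (R):
 2 12  8 14
10  5 15  6
 7  4  1  0
 3 11 13  9

Answer: 2, 12, 8, 14, 10, 5, 15, 6, 7, 4, 1, 0, 3, 11, 13, 9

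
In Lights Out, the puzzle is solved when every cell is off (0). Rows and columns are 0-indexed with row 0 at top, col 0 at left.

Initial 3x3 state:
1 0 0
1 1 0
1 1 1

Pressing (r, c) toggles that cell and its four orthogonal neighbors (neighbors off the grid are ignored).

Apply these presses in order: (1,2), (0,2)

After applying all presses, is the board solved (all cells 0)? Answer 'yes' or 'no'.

Answer: no

Derivation:
After press 1 at (1,2):
1 0 1
1 0 1
1 1 0

After press 2 at (0,2):
1 1 0
1 0 0
1 1 0

Lights still on: 5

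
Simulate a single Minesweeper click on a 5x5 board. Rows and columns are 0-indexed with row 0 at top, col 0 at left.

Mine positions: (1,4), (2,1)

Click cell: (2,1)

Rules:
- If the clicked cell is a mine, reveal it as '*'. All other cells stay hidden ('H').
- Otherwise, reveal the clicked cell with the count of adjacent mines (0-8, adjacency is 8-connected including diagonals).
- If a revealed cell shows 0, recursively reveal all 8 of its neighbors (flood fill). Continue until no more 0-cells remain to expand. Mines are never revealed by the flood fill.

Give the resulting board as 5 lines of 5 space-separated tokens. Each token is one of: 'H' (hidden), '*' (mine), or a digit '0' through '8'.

H H H H H
H H H H H
H * H H H
H H H H H
H H H H H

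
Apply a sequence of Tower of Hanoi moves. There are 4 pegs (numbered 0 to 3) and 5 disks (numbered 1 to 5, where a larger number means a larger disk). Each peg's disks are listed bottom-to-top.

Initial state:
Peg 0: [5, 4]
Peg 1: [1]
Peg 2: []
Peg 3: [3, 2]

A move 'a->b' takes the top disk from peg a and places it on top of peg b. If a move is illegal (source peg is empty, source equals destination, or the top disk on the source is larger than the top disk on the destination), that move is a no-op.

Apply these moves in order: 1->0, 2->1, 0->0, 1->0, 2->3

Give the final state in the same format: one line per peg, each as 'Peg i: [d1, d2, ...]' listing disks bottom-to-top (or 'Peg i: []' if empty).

Answer: Peg 0: [5, 4, 1]
Peg 1: []
Peg 2: []
Peg 3: [3, 2]

Derivation:
After move 1 (1->0):
Peg 0: [5, 4, 1]
Peg 1: []
Peg 2: []
Peg 3: [3, 2]

After move 2 (2->1):
Peg 0: [5, 4, 1]
Peg 1: []
Peg 2: []
Peg 3: [3, 2]

After move 3 (0->0):
Peg 0: [5, 4, 1]
Peg 1: []
Peg 2: []
Peg 3: [3, 2]

After move 4 (1->0):
Peg 0: [5, 4, 1]
Peg 1: []
Peg 2: []
Peg 3: [3, 2]

After move 5 (2->3):
Peg 0: [5, 4, 1]
Peg 1: []
Peg 2: []
Peg 3: [3, 2]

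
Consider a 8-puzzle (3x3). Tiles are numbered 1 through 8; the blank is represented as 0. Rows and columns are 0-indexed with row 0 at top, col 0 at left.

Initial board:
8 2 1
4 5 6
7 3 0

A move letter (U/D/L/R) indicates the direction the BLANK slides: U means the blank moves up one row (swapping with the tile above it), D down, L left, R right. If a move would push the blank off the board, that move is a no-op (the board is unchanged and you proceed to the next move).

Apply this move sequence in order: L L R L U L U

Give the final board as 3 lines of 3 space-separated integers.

Answer: 0 2 1
8 5 6
4 7 3

Derivation:
After move 1 (L):
8 2 1
4 5 6
7 0 3

After move 2 (L):
8 2 1
4 5 6
0 7 3

After move 3 (R):
8 2 1
4 5 6
7 0 3

After move 4 (L):
8 2 1
4 5 6
0 7 3

After move 5 (U):
8 2 1
0 5 6
4 7 3

After move 6 (L):
8 2 1
0 5 6
4 7 3

After move 7 (U):
0 2 1
8 5 6
4 7 3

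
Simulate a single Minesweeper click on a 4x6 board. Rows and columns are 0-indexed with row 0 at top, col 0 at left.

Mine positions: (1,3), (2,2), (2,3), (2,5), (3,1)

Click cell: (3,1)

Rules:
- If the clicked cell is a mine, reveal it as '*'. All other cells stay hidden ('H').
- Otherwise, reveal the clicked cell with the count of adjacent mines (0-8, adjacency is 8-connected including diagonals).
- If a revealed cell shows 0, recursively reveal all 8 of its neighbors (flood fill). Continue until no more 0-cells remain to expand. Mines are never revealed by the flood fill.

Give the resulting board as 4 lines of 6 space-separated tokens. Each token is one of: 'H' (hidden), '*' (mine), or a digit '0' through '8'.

H H H H H H
H H H H H H
H H H H H H
H * H H H H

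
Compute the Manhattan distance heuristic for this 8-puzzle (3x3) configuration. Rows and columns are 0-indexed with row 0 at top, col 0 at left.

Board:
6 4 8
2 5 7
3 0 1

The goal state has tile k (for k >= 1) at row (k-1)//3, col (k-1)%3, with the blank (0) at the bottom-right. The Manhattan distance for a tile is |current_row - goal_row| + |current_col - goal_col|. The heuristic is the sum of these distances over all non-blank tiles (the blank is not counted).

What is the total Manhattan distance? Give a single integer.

Answer: 21

Derivation:
Tile 6: at (0,0), goal (1,2), distance |0-1|+|0-2| = 3
Tile 4: at (0,1), goal (1,0), distance |0-1|+|1-0| = 2
Tile 8: at (0,2), goal (2,1), distance |0-2|+|2-1| = 3
Tile 2: at (1,0), goal (0,1), distance |1-0|+|0-1| = 2
Tile 5: at (1,1), goal (1,1), distance |1-1|+|1-1| = 0
Tile 7: at (1,2), goal (2,0), distance |1-2|+|2-0| = 3
Tile 3: at (2,0), goal (0,2), distance |2-0|+|0-2| = 4
Tile 1: at (2,2), goal (0,0), distance |2-0|+|2-0| = 4
Sum: 3 + 2 + 3 + 2 + 0 + 3 + 4 + 4 = 21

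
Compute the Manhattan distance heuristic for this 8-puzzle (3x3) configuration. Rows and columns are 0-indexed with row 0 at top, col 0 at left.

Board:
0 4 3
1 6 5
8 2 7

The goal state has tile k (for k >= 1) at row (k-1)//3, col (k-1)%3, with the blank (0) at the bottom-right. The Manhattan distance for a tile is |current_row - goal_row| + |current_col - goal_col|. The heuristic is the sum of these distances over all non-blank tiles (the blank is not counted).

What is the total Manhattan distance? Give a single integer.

Tile 4: at (0,1), goal (1,0), distance |0-1|+|1-0| = 2
Tile 3: at (0,2), goal (0,2), distance |0-0|+|2-2| = 0
Tile 1: at (1,0), goal (0,0), distance |1-0|+|0-0| = 1
Tile 6: at (1,1), goal (1,2), distance |1-1|+|1-2| = 1
Tile 5: at (1,2), goal (1,1), distance |1-1|+|2-1| = 1
Tile 8: at (2,0), goal (2,1), distance |2-2|+|0-1| = 1
Tile 2: at (2,1), goal (0,1), distance |2-0|+|1-1| = 2
Tile 7: at (2,2), goal (2,0), distance |2-2|+|2-0| = 2
Sum: 2 + 0 + 1 + 1 + 1 + 1 + 2 + 2 = 10

Answer: 10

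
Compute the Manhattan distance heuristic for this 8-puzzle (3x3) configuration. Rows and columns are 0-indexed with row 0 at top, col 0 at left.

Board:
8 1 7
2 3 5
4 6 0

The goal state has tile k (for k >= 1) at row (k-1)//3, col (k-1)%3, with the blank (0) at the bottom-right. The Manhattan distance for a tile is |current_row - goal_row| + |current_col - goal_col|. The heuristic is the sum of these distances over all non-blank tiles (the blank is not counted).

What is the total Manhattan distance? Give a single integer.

Tile 8: (0,0)->(2,1) = 3
Tile 1: (0,1)->(0,0) = 1
Tile 7: (0,2)->(2,0) = 4
Tile 2: (1,0)->(0,1) = 2
Tile 3: (1,1)->(0,2) = 2
Tile 5: (1,2)->(1,1) = 1
Tile 4: (2,0)->(1,0) = 1
Tile 6: (2,1)->(1,2) = 2
Sum: 3 + 1 + 4 + 2 + 2 + 1 + 1 + 2 = 16

Answer: 16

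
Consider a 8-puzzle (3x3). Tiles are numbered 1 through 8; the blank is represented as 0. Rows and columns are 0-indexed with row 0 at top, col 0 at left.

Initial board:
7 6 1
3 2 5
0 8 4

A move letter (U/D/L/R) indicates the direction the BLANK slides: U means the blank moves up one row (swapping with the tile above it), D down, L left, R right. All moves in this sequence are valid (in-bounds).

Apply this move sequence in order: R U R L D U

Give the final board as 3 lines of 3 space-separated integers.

After move 1 (R):
7 6 1
3 2 5
8 0 4

After move 2 (U):
7 6 1
3 0 5
8 2 4

After move 3 (R):
7 6 1
3 5 0
8 2 4

After move 4 (L):
7 6 1
3 0 5
8 2 4

After move 5 (D):
7 6 1
3 2 5
8 0 4

After move 6 (U):
7 6 1
3 0 5
8 2 4

Answer: 7 6 1
3 0 5
8 2 4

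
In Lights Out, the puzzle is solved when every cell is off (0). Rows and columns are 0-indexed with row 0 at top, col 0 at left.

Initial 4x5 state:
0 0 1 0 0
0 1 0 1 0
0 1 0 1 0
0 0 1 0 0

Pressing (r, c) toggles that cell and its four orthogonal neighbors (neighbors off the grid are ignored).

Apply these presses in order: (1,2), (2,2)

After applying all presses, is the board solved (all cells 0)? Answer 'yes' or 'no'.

After press 1 at (1,2):
0 0 0 0 0
0 0 1 0 0
0 1 1 1 0
0 0 1 0 0

After press 2 at (2,2):
0 0 0 0 0
0 0 0 0 0
0 0 0 0 0
0 0 0 0 0

Lights still on: 0

Answer: yes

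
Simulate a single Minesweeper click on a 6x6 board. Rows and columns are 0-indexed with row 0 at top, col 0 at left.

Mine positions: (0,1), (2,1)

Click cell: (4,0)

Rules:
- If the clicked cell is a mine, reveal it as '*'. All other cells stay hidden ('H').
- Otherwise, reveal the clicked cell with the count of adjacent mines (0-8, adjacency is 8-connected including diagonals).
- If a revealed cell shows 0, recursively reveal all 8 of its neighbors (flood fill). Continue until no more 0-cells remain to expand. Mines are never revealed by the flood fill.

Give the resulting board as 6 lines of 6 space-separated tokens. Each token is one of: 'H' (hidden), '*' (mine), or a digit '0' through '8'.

H H 1 0 0 0
H H 2 0 0 0
H H 1 0 0 0
1 1 1 0 0 0
0 0 0 0 0 0
0 0 0 0 0 0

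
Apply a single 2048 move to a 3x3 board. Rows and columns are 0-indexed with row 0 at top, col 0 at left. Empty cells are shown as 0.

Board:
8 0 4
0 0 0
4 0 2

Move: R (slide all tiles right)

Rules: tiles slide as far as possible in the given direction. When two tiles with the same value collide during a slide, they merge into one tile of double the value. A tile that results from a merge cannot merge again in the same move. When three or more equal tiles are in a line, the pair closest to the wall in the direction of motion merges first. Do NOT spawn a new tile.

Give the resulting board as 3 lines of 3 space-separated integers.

Answer: 0 8 4
0 0 0
0 4 2

Derivation:
Slide right:
row 0: [8, 0, 4] -> [0, 8, 4]
row 1: [0, 0, 0] -> [0, 0, 0]
row 2: [4, 0, 2] -> [0, 4, 2]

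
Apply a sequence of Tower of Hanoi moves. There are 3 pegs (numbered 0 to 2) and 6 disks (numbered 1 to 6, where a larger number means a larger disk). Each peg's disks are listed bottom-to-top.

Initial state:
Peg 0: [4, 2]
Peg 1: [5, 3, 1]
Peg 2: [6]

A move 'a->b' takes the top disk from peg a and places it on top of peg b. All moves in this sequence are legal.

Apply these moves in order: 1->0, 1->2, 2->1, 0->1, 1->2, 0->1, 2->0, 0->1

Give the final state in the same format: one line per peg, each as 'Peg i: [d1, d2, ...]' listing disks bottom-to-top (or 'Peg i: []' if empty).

Answer: Peg 0: [4]
Peg 1: [5, 3, 2, 1]
Peg 2: [6]

Derivation:
After move 1 (1->0):
Peg 0: [4, 2, 1]
Peg 1: [5, 3]
Peg 2: [6]

After move 2 (1->2):
Peg 0: [4, 2, 1]
Peg 1: [5]
Peg 2: [6, 3]

After move 3 (2->1):
Peg 0: [4, 2, 1]
Peg 1: [5, 3]
Peg 2: [6]

After move 4 (0->1):
Peg 0: [4, 2]
Peg 1: [5, 3, 1]
Peg 2: [6]

After move 5 (1->2):
Peg 0: [4, 2]
Peg 1: [5, 3]
Peg 2: [6, 1]

After move 6 (0->1):
Peg 0: [4]
Peg 1: [5, 3, 2]
Peg 2: [6, 1]

After move 7 (2->0):
Peg 0: [4, 1]
Peg 1: [5, 3, 2]
Peg 2: [6]

After move 8 (0->1):
Peg 0: [4]
Peg 1: [5, 3, 2, 1]
Peg 2: [6]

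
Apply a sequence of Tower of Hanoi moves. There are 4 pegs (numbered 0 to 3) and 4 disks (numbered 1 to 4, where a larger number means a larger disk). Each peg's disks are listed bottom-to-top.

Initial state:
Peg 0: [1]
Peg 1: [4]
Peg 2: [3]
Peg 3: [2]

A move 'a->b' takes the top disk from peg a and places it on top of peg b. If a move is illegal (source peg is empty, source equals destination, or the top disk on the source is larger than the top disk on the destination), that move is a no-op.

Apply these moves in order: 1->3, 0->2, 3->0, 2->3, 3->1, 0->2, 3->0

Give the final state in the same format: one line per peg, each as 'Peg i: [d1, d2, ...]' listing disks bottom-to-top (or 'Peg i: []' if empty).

Answer: Peg 0: []
Peg 1: [4, 1]
Peg 2: [3, 2]
Peg 3: []

Derivation:
After move 1 (1->3):
Peg 0: [1]
Peg 1: [4]
Peg 2: [3]
Peg 3: [2]

After move 2 (0->2):
Peg 0: []
Peg 1: [4]
Peg 2: [3, 1]
Peg 3: [2]

After move 3 (3->0):
Peg 0: [2]
Peg 1: [4]
Peg 2: [3, 1]
Peg 3: []

After move 4 (2->3):
Peg 0: [2]
Peg 1: [4]
Peg 2: [3]
Peg 3: [1]

After move 5 (3->1):
Peg 0: [2]
Peg 1: [4, 1]
Peg 2: [3]
Peg 3: []

After move 6 (0->2):
Peg 0: []
Peg 1: [4, 1]
Peg 2: [3, 2]
Peg 3: []

After move 7 (3->0):
Peg 0: []
Peg 1: [4, 1]
Peg 2: [3, 2]
Peg 3: []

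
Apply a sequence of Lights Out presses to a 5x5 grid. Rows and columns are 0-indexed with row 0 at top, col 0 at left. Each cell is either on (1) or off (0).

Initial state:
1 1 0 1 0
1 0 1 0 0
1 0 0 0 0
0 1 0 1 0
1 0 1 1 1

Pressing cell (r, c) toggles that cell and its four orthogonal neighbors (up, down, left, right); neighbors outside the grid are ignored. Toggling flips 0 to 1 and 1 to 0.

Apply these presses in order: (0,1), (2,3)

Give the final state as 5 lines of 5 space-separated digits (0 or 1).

After press 1 at (0,1):
0 0 1 1 0
1 1 1 0 0
1 0 0 0 0
0 1 0 1 0
1 0 1 1 1

After press 2 at (2,3):
0 0 1 1 0
1 1 1 1 0
1 0 1 1 1
0 1 0 0 0
1 0 1 1 1

Answer: 0 0 1 1 0
1 1 1 1 0
1 0 1 1 1
0 1 0 0 0
1 0 1 1 1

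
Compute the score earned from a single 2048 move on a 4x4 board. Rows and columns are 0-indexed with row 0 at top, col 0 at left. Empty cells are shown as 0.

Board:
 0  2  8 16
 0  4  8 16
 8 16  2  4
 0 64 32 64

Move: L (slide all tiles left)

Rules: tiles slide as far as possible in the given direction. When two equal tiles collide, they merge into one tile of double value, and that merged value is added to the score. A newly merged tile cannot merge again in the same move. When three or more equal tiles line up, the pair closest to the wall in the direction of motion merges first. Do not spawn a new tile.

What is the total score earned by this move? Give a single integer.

Answer: 0

Derivation:
Slide left:
row 0: [0, 2, 8, 16] -> [2, 8, 16, 0]  score +0 (running 0)
row 1: [0, 4, 8, 16] -> [4, 8, 16, 0]  score +0 (running 0)
row 2: [8, 16, 2, 4] -> [8, 16, 2, 4]  score +0 (running 0)
row 3: [0, 64, 32, 64] -> [64, 32, 64, 0]  score +0 (running 0)
Board after move:
 2  8 16  0
 4  8 16  0
 8 16  2  4
64 32 64  0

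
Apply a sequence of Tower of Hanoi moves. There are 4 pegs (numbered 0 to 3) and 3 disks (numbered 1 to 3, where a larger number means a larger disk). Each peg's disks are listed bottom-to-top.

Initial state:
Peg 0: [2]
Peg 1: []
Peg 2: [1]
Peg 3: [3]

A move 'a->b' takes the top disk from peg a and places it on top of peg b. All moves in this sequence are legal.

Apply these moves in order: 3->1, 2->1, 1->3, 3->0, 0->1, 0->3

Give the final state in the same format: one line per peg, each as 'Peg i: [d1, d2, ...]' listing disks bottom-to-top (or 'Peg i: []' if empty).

Answer: Peg 0: []
Peg 1: [3, 1]
Peg 2: []
Peg 3: [2]

Derivation:
After move 1 (3->1):
Peg 0: [2]
Peg 1: [3]
Peg 2: [1]
Peg 3: []

After move 2 (2->1):
Peg 0: [2]
Peg 1: [3, 1]
Peg 2: []
Peg 3: []

After move 3 (1->3):
Peg 0: [2]
Peg 1: [3]
Peg 2: []
Peg 3: [1]

After move 4 (3->0):
Peg 0: [2, 1]
Peg 1: [3]
Peg 2: []
Peg 3: []

After move 5 (0->1):
Peg 0: [2]
Peg 1: [3, 1]
Peg 2: []
Peg 3: []

After move 6 (0->3):
Peg 0: []
Peg 1: [3, 1]
Peg 2: []
Peg 3: [2]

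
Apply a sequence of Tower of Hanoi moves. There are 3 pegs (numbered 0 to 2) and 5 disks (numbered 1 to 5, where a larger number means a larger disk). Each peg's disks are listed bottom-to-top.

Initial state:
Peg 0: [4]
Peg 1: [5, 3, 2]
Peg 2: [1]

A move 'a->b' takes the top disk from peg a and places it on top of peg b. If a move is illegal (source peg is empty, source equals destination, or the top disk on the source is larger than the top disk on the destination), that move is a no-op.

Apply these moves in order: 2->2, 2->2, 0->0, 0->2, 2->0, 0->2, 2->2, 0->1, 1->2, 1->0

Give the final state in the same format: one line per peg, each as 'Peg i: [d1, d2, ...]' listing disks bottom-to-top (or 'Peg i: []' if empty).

After move 1 (2->2):
Peg 0: [4]
Peg 1: [5, 3, 2]
Peg 2: [1]

After move 2 (2->2):
Peg 0: [4]
Peg 1: [5, 3, 2]
Peg 2: [1]

After move 3 (0->0):
Peg 0: [4]
Peg 1: [5, 3, 2]
Peg 2: [1]

After move 4 (0->2):
Peg 0: [4]
Peg 1: [5, 3, 2]
Peg 2: [1]

After move 5 (2->0):
Peg 0: [4, 1]
Peg 1: [5, 3, 2]
Peg 2: []

After move 6 (0->2):
Peg 0: [4]
Peg 1: [5, 3, 2]
Peg 2: [1]

After move 7 (2->2):
Peg 0: [4]
Peg 1: [5, 3, 2]
Peg 2: [1]

After move 8 (0->1):
Peg 0: [4]
Peg 1: [5, 3, 2]
Peg 2: [1]

After move 9 (1->2):
Peg 0: [4]
Peg 1: [5, 3, 2]
Peg 2: [1]

After move 10 (1->0):
Peg 0: [4, 2]
Peg 1: [5, 3]
Peg 2: [1]

Answer: Peg 0: [4, 2]
Peg 1: [5, 3]
Peg 2: [1]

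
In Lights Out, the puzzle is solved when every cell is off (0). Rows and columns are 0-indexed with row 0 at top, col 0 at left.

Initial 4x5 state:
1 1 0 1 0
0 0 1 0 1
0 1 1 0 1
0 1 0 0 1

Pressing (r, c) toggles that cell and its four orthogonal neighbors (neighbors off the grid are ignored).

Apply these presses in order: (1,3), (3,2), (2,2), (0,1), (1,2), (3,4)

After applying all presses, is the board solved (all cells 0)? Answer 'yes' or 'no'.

Answer: yes

Derivation:
After press 1 at (1,3):
1 1 0 0 0
0 0 0 1 0
0 1 1 1 1
0 1 0 0 1

After press 2 at (3,2):
1 1 0 0 0
0 0 0 1 0
0 1 0 1 1
0 0 1 1 1

After press 3 at (2,2):
1 1 0 0 0
0 0 1 1 0
0 0 1 0 1
0 0 0 1 1

After press 4 at (0,1):
0 0 1 0 0
0 1 1 1 0
0 0 1 0 1
0 0 0 1 1

After press 5 at (1,2):
0 0 0 0 0
0 0 0 0 0
0 0 0 0 1
0 0 0 1 1

After press 6 at (3,4):
0 0 0 0 0
0 0 0 0 0
0 0 0 0 0
0 0 0 0 0

Lights still on: 0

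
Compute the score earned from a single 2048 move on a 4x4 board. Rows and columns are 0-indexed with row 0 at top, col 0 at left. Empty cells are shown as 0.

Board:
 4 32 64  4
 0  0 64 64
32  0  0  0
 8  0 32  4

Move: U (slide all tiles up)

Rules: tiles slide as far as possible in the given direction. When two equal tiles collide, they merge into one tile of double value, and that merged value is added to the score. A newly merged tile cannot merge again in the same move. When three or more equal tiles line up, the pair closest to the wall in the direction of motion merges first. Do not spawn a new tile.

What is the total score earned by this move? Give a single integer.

Slide up:
col 0: [4, 0, 32, 8] -> [4, 32, 8, 0]  score +0 (running 0)
col 1: [32, 0, 0, 0] -> [32, 0, 0, 0]  score +0 (running 0)
col 2: [64, 64, 0, 32] -> [128, 32, 0, 0]  score +128 (running 128)
col 3: [4, 64, 0, 4] -> [4, 64, 4, 0]  score +0 (running 128)
Board after move:
  4  32 128   4
 32   0  32  64
  8   0   0   4
  0   0   0   0

Answer: 128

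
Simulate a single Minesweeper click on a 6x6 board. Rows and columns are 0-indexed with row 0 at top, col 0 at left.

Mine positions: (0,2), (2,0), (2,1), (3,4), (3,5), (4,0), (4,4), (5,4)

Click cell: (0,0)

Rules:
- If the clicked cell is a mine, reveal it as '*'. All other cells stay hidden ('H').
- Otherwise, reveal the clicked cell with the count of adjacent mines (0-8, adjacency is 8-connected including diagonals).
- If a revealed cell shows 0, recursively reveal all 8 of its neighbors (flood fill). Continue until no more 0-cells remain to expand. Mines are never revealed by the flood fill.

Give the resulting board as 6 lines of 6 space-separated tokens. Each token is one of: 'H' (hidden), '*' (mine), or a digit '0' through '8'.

0 1 H H H H
2 3 H H H H
H H H H H H
H H H H H H
H H H H H H
H H H H H H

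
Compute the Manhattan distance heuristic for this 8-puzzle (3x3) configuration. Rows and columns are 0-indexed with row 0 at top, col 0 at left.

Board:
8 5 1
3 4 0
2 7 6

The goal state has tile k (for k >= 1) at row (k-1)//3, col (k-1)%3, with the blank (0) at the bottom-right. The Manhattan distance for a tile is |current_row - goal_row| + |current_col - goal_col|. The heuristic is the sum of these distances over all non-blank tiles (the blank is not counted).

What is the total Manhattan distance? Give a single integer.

Tile 8: (0,0)->(2,1) = 3
Tile 5: (0,1)->(1,1) = 1
Tile 1: (0,2)->(0,0) = 2
Tile 3: (1,0)->(0,2) = 3
Tile 4: (1,1)->(1,0) = 1
Tile 2: (2,0)->(0,1) = 3
Tile 7: (2,1)->(2,0) = 1
Tile 6: (2,2)->(1,2) = 1
Sum: 3 + 1 + 2 + 3 + 1 + 3 + 1 + 1 = 15

Answer: 15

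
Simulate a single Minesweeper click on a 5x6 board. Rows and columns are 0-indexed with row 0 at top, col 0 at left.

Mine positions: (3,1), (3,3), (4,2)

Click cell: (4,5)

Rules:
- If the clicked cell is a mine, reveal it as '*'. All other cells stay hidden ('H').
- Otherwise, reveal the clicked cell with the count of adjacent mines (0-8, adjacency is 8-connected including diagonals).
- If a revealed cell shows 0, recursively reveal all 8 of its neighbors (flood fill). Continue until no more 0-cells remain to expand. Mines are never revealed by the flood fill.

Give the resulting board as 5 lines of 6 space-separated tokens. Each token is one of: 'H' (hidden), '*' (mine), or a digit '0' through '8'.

0 0 0 0 0 0
0 0 0 0 0 0
1 1 2 1 1 0
H H H H 1 0
H H H H 1 0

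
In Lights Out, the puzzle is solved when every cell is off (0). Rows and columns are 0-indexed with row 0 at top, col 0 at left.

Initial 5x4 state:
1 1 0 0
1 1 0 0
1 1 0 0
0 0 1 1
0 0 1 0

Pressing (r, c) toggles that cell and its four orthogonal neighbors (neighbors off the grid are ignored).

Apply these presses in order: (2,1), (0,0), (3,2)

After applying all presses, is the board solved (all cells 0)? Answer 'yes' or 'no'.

Answer: yes

Derivation:
After press 1 at (2,1):
1 1 0 0
1 0 0 0
0 0 1 0
0 1 1 1
0 0 1 0

After press 2 at (0,0):
0 0 0 0
0 0 0 0
0 0 1 0
0 1 1 1
0 0 1 0

After press 3 at (3,2):
0 0 0 0
0 0 0 0
0 0 0 0
0 0 0 0
0 0 0 0

Lights still on: 0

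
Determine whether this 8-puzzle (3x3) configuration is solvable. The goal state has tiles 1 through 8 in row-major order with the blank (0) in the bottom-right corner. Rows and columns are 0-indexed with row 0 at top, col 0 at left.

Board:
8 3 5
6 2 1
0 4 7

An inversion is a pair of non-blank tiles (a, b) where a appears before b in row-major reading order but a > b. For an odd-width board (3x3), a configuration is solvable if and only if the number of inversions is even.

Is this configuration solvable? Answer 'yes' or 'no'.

Answer: yes

Derivation:
Inversions (pairs i<j in row-major order where tile[i] > tile[j] > 0): 16
16 is even, so the puzzle is solvable.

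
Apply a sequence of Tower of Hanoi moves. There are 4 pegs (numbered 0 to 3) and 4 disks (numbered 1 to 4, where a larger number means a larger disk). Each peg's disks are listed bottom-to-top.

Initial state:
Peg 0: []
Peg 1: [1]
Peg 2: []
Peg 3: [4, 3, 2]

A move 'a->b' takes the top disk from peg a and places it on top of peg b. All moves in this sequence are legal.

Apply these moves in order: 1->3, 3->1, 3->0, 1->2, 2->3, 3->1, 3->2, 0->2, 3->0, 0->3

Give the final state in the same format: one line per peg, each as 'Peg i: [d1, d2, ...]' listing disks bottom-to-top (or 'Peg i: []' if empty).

After move 1 (1->3):
Peg 0: []
Peg 1: []
Peg 2: []
Peg 3: [4, 3, 2, 1]

After move 2 (3->1):
Peg 0: []
Peg 1: [1]
Peg 2: []
Peg 3: [4, 3, 2]

After move 3 (3->0):
Peg 0: [2]
Peg 1: [1]
Peg 2: []
Peg 3: [4, 3]

After move 4 (1->2):
Peg 0: [2]
Peg 1: []
Peg 2: [1]
Peg 3: [4, 3]

After move 5 (2->3):
Peg 0: [2]
Peg 1: []
Peg 2: []
Peg 3: [4, 3, 1]

After move 6 (3->1):
Peg 0: [2]
Peg 1: [1]
Peg 2: []
Peg 3: [4, 3]

After move 7 (3->2):
Peg 0: [2]
Peg 1: [1]
Peg 2: [3]
Peg 3: [4]

After move 8 (0->2):
Peg 0: []
Peg 1: [1]
Peg 2: [3, 2]
Peg 3: [4]

After move 9 (3->0):
Peg 0: [4]
Peg 1: [1]
Peg 2: [3, 2]
Peg 3: []

After move 10 (0->3):
Peg 0: []
Peg 1: [1]
Peg 2: [3, 2]
Peg 3: [4]

Answer: Peg 0: []
Peg 1: [1]
Peg 2: [3, 2]
Peg 3: [4]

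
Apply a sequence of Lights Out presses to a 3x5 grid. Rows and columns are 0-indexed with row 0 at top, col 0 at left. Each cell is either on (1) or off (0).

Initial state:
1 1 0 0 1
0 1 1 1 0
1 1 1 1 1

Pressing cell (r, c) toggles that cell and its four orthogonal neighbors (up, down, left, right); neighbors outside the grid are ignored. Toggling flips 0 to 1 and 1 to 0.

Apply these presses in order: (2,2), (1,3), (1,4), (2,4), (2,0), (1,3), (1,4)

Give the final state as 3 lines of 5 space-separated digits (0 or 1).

Answer: 1 1 0 0 1
1 1 0 1 1
0 1 0 1 0

Derivation:
After press 1 at (2,2):
1 1 0 0 1
0 1 0 1 0
1 0 0 0 1

After press 2 at (1,3):
1 1 0 1 1
0 1 1 0 1
1 0 0 1 1

After press 3 at (1,4):
1 1 0 1 0
0 1 1 1 0
1 0 0 1 0

After press 4 at (2,4):
1 1 0 1 0
0 1 1 1 1
1 0 0 0 1

After press 5 at (2,0):
1 1 0 1 0
1 1 1 1 1
0 1 0 0 1

After press 6 at (1,3):
1 1 0 0 0
1 1 0 0 0
0 1 0 1 1

After press 7 at (1,4):
1 1 0 0 1
1 1 0 1 1
0 1 0 1 0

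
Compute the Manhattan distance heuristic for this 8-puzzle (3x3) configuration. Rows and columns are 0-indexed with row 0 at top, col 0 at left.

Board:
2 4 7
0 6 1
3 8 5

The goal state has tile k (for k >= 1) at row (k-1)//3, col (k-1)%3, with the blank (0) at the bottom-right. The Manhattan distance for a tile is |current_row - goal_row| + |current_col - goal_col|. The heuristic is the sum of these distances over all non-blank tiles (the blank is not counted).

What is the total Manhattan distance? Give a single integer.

Tile 2: (0,0)->(0,1) = 1
Tile 4: (0,1)->(1,0) = 2
Tile 7: (0,2)->(2,0) = 4
Tile 6: (1,1)->(1,2) = 1
Tile 1: (1,2)->(0,0) = 3
Tile 3: (2,0)->(0,2) = 4
Tile 8: (2,1)->(2,1) = 0
Tile 5: (2,2)->(1,1) = 2
Sum: 1 + 2 + 4 + 1 + 3 + 4 + 0 + 2 = 17

Answer: 17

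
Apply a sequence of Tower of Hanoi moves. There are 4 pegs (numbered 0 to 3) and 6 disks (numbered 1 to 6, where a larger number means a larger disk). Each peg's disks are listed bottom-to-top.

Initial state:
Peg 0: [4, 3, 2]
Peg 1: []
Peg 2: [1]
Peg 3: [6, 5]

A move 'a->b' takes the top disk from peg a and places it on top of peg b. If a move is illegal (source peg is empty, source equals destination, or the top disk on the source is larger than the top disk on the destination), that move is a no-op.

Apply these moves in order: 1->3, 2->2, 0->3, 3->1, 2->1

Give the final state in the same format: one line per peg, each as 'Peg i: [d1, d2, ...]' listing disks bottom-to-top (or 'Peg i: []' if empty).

After move 1 (1->3):
Peg 0: [4, 3, 2]
Peg 1: []
Peg 2: [1]
Peg 3: [6, 5]

After move 2 (2->2):
Peg 0: [4, 3, 2]
Peg 1: []
Peg 2: [1]
Peg 3: [6, 5]

After move 3 (0->3):
Peg 0: [4, 3]
Peg 1: []
Peg 2: [1]
Peg 3: [6, 5, 2]

After move 4 (3->1):
Peg 0: [4, 3]
Peg 1: [2]
Peg 2: [1]
Peg 3: [6, 5]

After move 5 (2->1):
Peg 0: [4, 3]
Peg 1: [2, 1]
Peg 2: []
Peg 3: [6, 5]

Answer: Peg 0: [4, 3]
Peg 1: [2, 1]
Peg 2: []
Peg 3: [6, 5]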